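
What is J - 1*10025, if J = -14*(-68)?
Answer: -9073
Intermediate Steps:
J = 952
J - 1*10025 = 952 - 1*10025 = 952 - 10025 = -9073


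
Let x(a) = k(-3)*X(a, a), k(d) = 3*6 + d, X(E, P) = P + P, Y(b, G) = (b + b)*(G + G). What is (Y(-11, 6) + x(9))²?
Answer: 36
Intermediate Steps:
Y(b, G) = 4*G*b (Y(b, G) = (2*b)*(2*G) = 4*G*b)
X(E, P) = 2*P
k(d) = 18 + d
x(a) = 30*a (x(a) = (18 - 3)*(2*a) = 15*(2*a) = 30*a)
(Y(-11, 6) + x(9))² = (4*6*(-11) + 30*9)² = (-264 + 270)² = 6² = 36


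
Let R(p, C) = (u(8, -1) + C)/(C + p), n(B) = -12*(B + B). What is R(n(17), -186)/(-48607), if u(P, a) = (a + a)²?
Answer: -7/1110483 ≈ -6.3036e-6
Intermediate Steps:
u(P, a) = 4*a² (u(P, a) = (2*a)² = 4*a²)
n(B) = -24*B
R(p, C) = (4 + C)/(C + p) (R(p, C) = (4*(-1)² + C)/(C + p) = (4*1 + C)/(C + p) = (4 + C)/(C + p))
R(n(17), -186)/(-48607) = ((4 - 186)/(-186 - 24*17))/(-48607) = (-182/(-186 - 408))*(-1/48607) = (-182/(-594))*(-1/48607) = -1/594*(-182)*(-1/48607) = (91/297)*(-1/48607) = -7/1110483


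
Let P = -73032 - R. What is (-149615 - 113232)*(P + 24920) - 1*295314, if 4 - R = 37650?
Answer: 2750661388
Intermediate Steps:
R = -37646 (R = 4 - 1*37650 = 4 - 37650 = -37646)
P = -35386 (P = -73032 - 1*(-37646) = -73032 + 37646 = -35386)
(-149615 - 113232)*(P + 24920) - 1*295314 = (-149615 - 113232)*(-35386 + 24920) - 1*295314 = -262847*(-10466) - 295314 = 2750956702 - 295314 = 2750661388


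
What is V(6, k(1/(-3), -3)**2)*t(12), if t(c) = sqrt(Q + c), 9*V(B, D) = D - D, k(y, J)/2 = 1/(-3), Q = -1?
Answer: 0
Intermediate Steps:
k(y, J) = -2/3 (k(y, J) = 2/(-3) = 2*(-1/3) = -2/3)
V(B, D) = 0 (V(B, D) = (D - D)/9 = (1/9)*0 = 0)
t(c) = sqrt(-1 + c)
V(6, k(1/(-3), -3)**2)*t(12) = 0*sqrt(-1 + 12) = 0*sqrt(11) = 0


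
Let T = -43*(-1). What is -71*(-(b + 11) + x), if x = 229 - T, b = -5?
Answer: -12780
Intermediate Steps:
T = 43
x = 186 (x = 229 - 1*43 = 229 - 43 = 186)
-71*(-(b + 11) + x) = -71*(-(-5 + 11) + 186) = -71*(-1*6 + 186) = -71*(-6 + 186) = -71*180 = -12780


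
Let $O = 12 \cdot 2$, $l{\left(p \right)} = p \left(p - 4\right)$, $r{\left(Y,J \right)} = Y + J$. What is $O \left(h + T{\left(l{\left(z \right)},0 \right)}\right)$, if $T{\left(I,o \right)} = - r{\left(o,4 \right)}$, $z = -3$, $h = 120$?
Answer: $2784$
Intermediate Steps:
$r{\left(Y,J \right)} = J + Y$
$l{\left(p \right)} = p \left(-4 + p\right)$
$O = 24$
$T{\left(I,o \right)} = -4 - o$ ($T{\left(I,o \right)} = - (4 + o) = -4 - o$)
$O \left(h + T{\left(l{\left(z \right)},0 \right)}\right) = 24 \left(120 - 4\right) = 24 \cdot 116 = 2784$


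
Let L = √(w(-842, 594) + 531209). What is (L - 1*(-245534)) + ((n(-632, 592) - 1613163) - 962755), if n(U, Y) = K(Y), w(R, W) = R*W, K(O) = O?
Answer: -2329792 + √31061 ≈ -2.3296e+6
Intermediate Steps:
n(U, Y) = Y
L = √31061 (L = √(-842*594 + 531209) = √(-500148 + 531209) = √31061 ≈ 176.24)
(L - 1*(-245534)) + ((n(-632, 592) - 1613163) - 962755) = (√31061 - 1*(-245534)) + ((592 - 1613163) - 962755) = (√31061 + 245534) + (-1612571 - 962755) = (245534 + √31061) - 2575326 = -2329792 + √31061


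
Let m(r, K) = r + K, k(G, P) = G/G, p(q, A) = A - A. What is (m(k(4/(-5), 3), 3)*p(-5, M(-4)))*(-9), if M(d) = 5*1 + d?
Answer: 0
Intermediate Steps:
M(d) = 5 + d
p(q, A) = 0
k(G, P) = 1
m(r, K) = K + r
(m(k(4/(-5), 3), 3)*p(-5, M(-4)))*(-9) = ((3 + 1)*0)*(-9) = (4*0)*(-9) = 0*(-9) = 0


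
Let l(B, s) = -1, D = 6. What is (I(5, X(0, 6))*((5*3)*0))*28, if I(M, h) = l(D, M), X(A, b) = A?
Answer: 0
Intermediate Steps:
I(M, h) = -1
(I(5, X(0, 6))*((5*3)*0))*28 = -5*3*0*28 = -15*0*28 = -1*0*28 = 0*28 = 0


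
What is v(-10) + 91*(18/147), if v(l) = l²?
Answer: 778/7 ≈ 111.14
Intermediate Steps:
v(-10) + 91*(18/147) = (-10)² + 91*(18/147) = 100 + 91*(18*(1/147)) = 100 + 91*(6/49) = 100 + 78/7 = 778/7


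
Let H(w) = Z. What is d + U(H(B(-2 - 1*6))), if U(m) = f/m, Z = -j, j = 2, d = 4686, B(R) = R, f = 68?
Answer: 4652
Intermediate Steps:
Z = -2 (Z = -1*2 = -2)
H(w) = -2
U(m) = 68/m
d + U(H(B(-2 - 1*6))) = 4686 + 68/(-2) = 4686 + 68*(-½) = 4686 - 34 = 4652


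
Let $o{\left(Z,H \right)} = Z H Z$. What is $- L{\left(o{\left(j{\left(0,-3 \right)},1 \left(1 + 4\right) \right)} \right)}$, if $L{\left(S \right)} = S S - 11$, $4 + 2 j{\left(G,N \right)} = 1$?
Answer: $- \frac{1849}{16} \approx -115.56$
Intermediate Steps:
$j{\left(G,N \right)} = - \frac{3}{2}$ ($j{\left(G,N \right)} = -2 + \frac{1}{2} \cdot 1 = -2 + \frac{1}{2} = - \frac{3}{2}$)
$o{\left(Z,H \right)} = H Z^{2}$ ($o{\left(Z,H \right)} = H Z Z = H Z^{2}$)
$L{\left(S \right)} = -11 + S^{2}$ ($L{\left(S \right)} = S^{2} - 11 = -11 + S^{2}$)
$- L{\left(o{\left(j{\left(0,-3 \right)},1 \left(1 + 4\right) \right)} \right)} = - (-11 + \left(1 \left(1 + 4\right) \left(- \frac{3}{2}\right)^{2}\right)^{2}) = - (-11 + \left(1 \cdot 5 \cdot \frac{9}{4}\right)^{2}) = - (-11 + \left(5 \cdot \frac{9}{4}\right)^{2}) = - (-11 + \left(\frac{45}{4}\right)^{2}) = - (-11 + \frac{2025}{16}) = \left(-1\right) \frac{1849}{16} = - \frac{1849}{16}$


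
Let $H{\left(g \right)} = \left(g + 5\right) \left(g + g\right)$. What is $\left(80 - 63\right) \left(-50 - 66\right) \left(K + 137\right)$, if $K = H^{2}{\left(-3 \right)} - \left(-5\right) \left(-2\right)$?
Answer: $-534412$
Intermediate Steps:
$H{\left(g \right)} = 2 g \left(5 + g\right)$ ($H{\left(g \right)} = \left(5 + g\right) 2 g = 2 g \left(5 + g\right)$)
$K = 134$ ($K = \left(2 \left(-3\right) \left(5 - 3\right)\right)^{2} - \left(-5\right) \left(-2\right) = \left(2 \left(-3\right) 2\right)^{2} - 10 = \left(-12\right)^{2} - 10 = 144 - 10 = 134$)
$\left(80 - 63\right) \left(-50 - 66\right) \left(K + 137\right) = \left(80 - 63\right) \left(-50 - 66\right) \left(134 + 137\right) = 17 \left(-116\right) 271 = \left(-1972\right) 271 = -534412$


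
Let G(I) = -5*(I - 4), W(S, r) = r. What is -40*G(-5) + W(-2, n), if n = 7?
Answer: -1793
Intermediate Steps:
G(I) = 20 - 5*I (G(I) = -5*(-4 + I) = 20 - 5*I)
-40*G(-5) + W(-2, n) = -40*(20 - 5*(-5)) + 7 = -40*(20 + 25) + 7 = -40*45 + 7 = -1800 + 7 = -1793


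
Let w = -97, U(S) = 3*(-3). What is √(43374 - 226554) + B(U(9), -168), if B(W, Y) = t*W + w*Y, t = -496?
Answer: 20760 + 2*I*√45795 ≈ 20760.0 + 428.0*I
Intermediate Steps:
U(S) = -9
B(W, Y) = -496*W - 97*Y
√(43374 - 226554) + B(U(9), -168) = √(43374 - 226554) + (-496*(-9) - 97*(-168)) = √(-183180) + (4464 + 16296) = 2*I*√45795 + 20760 = 20760 + 2*I*√45795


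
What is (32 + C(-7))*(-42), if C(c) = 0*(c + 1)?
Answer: -1344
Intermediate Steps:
C(c) = 0 (C(c) = 0*(1 + c) = 0)
(32 + C(-7))*(-42) = (32 + 0)*(-42) = 32*(-42) = -1344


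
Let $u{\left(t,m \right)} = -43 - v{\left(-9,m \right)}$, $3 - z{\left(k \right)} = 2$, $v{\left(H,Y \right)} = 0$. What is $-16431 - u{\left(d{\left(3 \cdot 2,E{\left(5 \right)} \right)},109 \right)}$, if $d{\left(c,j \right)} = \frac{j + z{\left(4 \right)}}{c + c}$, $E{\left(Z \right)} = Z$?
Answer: $-16388$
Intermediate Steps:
$z{\left(k \right)} = 1$ ($z{\left(k \right)} = 3 - 2 = 1$)
$d{\left(c,j \right)} = \frac{1 + j}{2 c}$ ($d{\left(c,j \right)} = \frac{j + 1}{c + c} = \frac{1 + j}{2 c}$)
$u{\left(t,m \right)} = -43$ ($u{\left(t,m \right)} = -43 - 0 = -43 + 0 = -43$)
$-16431 - u{\left(d{\left(3 \cdot 2,E{\left(5 \right)} \right)},109 \right)} = -16431 - -43 = -16431 + 43 = -16388$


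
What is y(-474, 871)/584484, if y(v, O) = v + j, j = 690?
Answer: 18/48707 ≈ 0.00036956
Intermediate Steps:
y(v, O) = 690 + v (y(v, O) = v + 690 = 690 + v)
y(-474, 871)/584484 = (690 - 474)/584484 = 216*(1/584484) = 18/48707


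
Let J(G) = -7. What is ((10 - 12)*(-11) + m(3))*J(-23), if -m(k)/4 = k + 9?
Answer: 182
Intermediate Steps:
m(k) = -36 - 4*k (m(k) = -4*(k + 9) = -4*(9 + k) = -36 - 4*k)
((10 - 12)*(-11) + m(3))*J(-23) = ((10 - 12)*(-11) + (-36 - 4*3))*(-7) = (-2*(-11) + (-36 - 12))*(-7) = (22 - 48)*(-7) = -26*(-7) = 182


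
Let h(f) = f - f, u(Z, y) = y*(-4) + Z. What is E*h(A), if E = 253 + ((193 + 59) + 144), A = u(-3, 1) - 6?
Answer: 0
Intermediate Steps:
u(Z, y) = Z - 4*y (u(Z, y) = -4*y + Z = Z - 4*y)
A = -13 (A = (-3 - 4*1) - 6 = (-3 - 4) - 6 = -7 - 6 = -13)
h(f) = 0
E = 649 (E = 253 + (252 + 144) = 253 + 396 = 649)
E*h(A) = 649*0 = 0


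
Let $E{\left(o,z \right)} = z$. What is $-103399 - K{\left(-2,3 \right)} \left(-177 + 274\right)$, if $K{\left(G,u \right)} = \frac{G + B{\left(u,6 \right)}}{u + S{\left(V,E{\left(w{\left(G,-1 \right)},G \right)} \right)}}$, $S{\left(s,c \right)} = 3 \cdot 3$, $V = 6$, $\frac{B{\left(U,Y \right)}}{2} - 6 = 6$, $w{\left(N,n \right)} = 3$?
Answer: $- \frac{621461}{6} \approx -1.0358 \cdot 10^{5}$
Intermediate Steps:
$B{\left(U,Y \right)} = 24$ ($B{\left(U,Y \right)} = 12 + 2 \cdot 6 = 12 + 12 = 24$)
$S{\left(s,c \right)} = 9$
$K{\left(G,u \right)} = \frac{24 + G}{9 + u}$ ($K{\left(G,u \right)} = \frac{G + 24}{u + 9} = \frac{24 + G}{9 + u}$)
$-103399 - K{\left(-2,3 \right)} \left(-177 + 274\right) = -103399 - \frac{24 - 2}{9 + 3} \left(-177 + 274\right) = -103399 - \frac{1}{12} \cdot 22 \cdot 97 = -103399 - \frac{11}{6} \cdot 97 = -103399 - \frac{1067}{6} = - \frac{621461}{6}$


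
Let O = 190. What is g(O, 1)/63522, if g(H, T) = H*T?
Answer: 95/31761 ≈ 0.0029911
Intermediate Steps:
g(O, 1)/63522 = (190*1)/63522 = 190*(1/63522) = 95/31761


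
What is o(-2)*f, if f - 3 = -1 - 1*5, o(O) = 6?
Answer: -18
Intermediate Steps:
f = -3 (f = 3 + (-1 - 1*5) = 3 + (-1 - 5) = 3 - 6 = -3)
o(-2)*f = 6*(-3) = -18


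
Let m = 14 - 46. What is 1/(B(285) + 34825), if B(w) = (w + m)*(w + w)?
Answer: 1/179035 ≈ 5.5855e-6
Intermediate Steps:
m = -32
B(w) = 2*w*(-32 + w) (B(w) = (w - 32)*(w + w) = (-32 + w)*(2*w) = 2*w*(-32 + w))
1/(B(285) + 34825) = 1/(2*285*(-32 + 285) + 34825) = 1/(2*285*253 + 34825) = 1/(144210 + 34825) = 1/179035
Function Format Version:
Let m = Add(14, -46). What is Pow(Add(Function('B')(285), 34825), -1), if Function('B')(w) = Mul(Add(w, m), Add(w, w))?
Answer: Rational(1, 179035) ≈ 5.5855e-6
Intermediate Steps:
m = -32
Function('B')(w) = Mul(2, w, Add(-32, w)) (Function('B')(w) = Mul(Add(w, -32), Add(w, w)) = Mul(Add(-32, w), Mul(2, w)) = Mul(2, w, Add(-32, w)))
Pow(Add(Function('B')(285), 34825), -1) = Pow(Add(Mul(2, 285, Add(-32, 285)), 34825), -1) = Pow(Add(Mul(2, 285, 253), 34825), -1) = Pow(Add(144210, 34825), -1) = Pow(179035, -1) = Rational(1, 179035)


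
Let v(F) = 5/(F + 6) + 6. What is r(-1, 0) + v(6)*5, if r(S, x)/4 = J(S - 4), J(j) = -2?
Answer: 289/12 ≈ 24.083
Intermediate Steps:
r(S, x) = -8 (r(S, x) = 4*(-2) = -8)
v(F) = 6 + 5/(6 + F) (v(F) = 5/(6 + F) + 6 = 6 + 5/(6 + F))
r(-1, 0) + v(6)*5 = -8 + ((41 + 6*6)/(6 + 6))*5 = -8 + ((41 + 36)/12)*5 = -8 + ((1/12)*77)*5 = -8 + (77/12)*5 = -8 + 385/12 = 289/12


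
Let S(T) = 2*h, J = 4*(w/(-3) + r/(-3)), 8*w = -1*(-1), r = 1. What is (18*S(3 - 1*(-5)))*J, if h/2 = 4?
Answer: -432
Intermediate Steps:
w = 1/8 (w = (-1*(-1))/8 = (1/8)*1 = 1/8 ≈ 0.12500)
h = 8 (h = 2*4 = 8)
J = -3/2 (J = 4*((1/8)/(-3) + 1/(-3)) = 4*((1/8)*(-1/3) + 1*(-1/3)) = 4*(-1/24 - 1/3) = 4*(-3/8) = -3/2 ≈ -1.5000)
S(T) = 16 (S(T) = 2*8 = 16)
(18*S(3 - 1*(-5)))*J = (18*16)*(-3/2) = 288*(-3/2) = -432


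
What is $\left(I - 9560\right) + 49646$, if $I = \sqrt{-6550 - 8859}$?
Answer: $40086 + i \sqrt{15409} \approx 40086.0 + 124.13 i$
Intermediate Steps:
$I = i \sqrt{15409}$ ($I = \sqrt{-15409} = i \sqrt{15409} \approx 124.13 i$)
$\left(I - 9560\right) + 49646 = \left(i \sqrt{15409} - 9560\right) + 49646 = \left(-9560 + i \sqrt{15409}\right) + 49646 = 40086 + i \sqrt{15409}$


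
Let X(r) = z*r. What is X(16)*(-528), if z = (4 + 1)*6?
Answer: -253440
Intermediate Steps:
z = 30 (z = 5*6 = 30)
X(r) = 30*r
X(16)*(-528) = (30*16)*(-528) = 480*(-528) = -253440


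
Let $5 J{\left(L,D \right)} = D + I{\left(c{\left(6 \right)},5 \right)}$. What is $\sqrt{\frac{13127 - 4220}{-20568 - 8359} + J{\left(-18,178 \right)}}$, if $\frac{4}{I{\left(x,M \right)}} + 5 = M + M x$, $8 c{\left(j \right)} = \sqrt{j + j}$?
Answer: $\frac{\sqrt{6644566467765 + 40165023792 \sqrt{3}}}{433905} \approx 5.9717$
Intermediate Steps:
$c{\left(j \right)} = \frac{\sqrt{2} \sqrt{j}}{8}$ ($c{\left(j \right)} = \frac{\sqrt{j + j}}{8} = \frac{\sqrt{2 j}}{8} = \frac{\sqrt{2} \sqrt{j}}{8}$)
$I{\left(x,M \right)} = \frac{4}{-5 + M + M x}$ ($I{\left(x,M \right)} = \frac{4}{-5 + \left(M + M x\right)} = \frac{4}{-5 + M + M x}$)
$J{\left(L,D \right)} = \frac{D}{5} + \frac{16 \sqrt{3}}{75}$ ($J{\left(L,D \right)} = \frac{D + \frac{4}{-5 + 5 + 5 \frac{\sqrt{2} \sqrt{6}}{8}}}{5} = \frac{D + \frac{4}{-5 + 5 + 5 \frac{\sqrt{3}}{4}}}{5} = \frac{D + \frac{4}{-5 + 5 + \frac{5 \sqrt{3}}{4}}}{5} = \frac{D + \frac{4}{\frac{5}{4} \sqrt{3}}}{5} = \frac{D + 4 \frac{4 \sqrt{3}}{15}}{5} = \frac{D + \frac{16 \sqrt{3}}{15}}{5} = \frac{D}{5} + \frac{16 \sqrt{3}}{75}$)
$\sqrt{\frac{13127 - 4220}{-20568 - 8359} + J{\left(-18,178 \right)}} = \sqrt{\frac{13127 - 4220}{-20568 - 8359} + \left(\frac{1}{5} \cdot 178 + \frac{16 \sqrt{3}}{75}\right)} = \sqrt{\frac{8907}{-28927} + \left(\frac{178}{5} + \frac{16 \sqrt{3}}{75}\right)} = \sqrt{8907 \left(- \frac{1}{28927}\right) + \left(\frac{178}{5} + \frac{16 \sqrt{3}}{75}\right)} = \sqrt{- \frac{8907}{28927} + \left(\frac{178}{5} + \frac{16 \sqrt{3}}{75}\right)} = \sqrt{\frac{5104471}{144635} + \frac{16 \sqrt{3}}{75}}$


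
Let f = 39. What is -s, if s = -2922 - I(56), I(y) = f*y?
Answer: 5106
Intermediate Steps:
I(y) = 39*y
s = -5106 (s = -2922 - 39*56 = -2922 - 1*2184 = -2922 - 2184 = -5106)
-s = -1*(-5106) = 5106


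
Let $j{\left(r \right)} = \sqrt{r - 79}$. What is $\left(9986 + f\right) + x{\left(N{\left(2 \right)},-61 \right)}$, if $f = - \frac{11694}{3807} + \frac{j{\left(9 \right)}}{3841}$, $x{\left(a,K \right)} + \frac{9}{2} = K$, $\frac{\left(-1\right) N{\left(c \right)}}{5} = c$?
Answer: $\frac{25170433}{2538} + \frac{i \sqrt{70}}{3841} \approx 9917.4 + 0.0021782 i$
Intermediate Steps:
$N{\left(c \right)} = - 5 c$
$j{\left(r \right)} = \sqrt{-79 + r}$
$x{\left(a,K \right)} = - \frac{9}{2} + K$
$f = - \frac{3898}{1269} + \frac{i \sqrt{70}}{3841}$ ($f = - \frac{11694}{3807} + \frac{\sqrt{-79 + 9}}{3841} = \left(-11694\right) \frac{1}{3807} + \sqrt{-70} \cdot \frac{1}{3841} = - \frac{3898}{1269} + i \sqrt{70} \cdot \frac{1}{3841} = - \frac{3898}{1269} + \frac{i \sqrt{70}}{3841} \approx -3.0717 + 0.0021782 i$)
$\left(9986 + f\right) + x{\left(N{\left(2 \right)},-61 \right)} = \left(9986 - \left(\frac{3898}{1269} - \frac{i \sqrt{70}}{3841}\right)\right) - \frac{131}{2} = \left(\frac{12668336}{1269} + \frac{i \sqrt{70}}{3841}\right) - \frac{131}{2} = \frac{25170433}{2538} + \frac{i \sqrt{70}}{3841}$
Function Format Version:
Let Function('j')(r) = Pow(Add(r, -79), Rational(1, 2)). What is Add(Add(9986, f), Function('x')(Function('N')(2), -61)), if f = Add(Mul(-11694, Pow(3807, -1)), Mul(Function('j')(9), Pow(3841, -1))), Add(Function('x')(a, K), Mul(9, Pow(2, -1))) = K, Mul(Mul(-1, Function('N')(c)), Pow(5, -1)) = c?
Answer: Add(Rational(25170433, 2538), Mul(Rational(1, 3841), I, Pow(70, Rational(1, 2)))) ≈ Add(9917.4, Mul(0.0021782, I))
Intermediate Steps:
Function('N')(c) = Mul(-5, c)
Function('j')(r) = Pow(Add(-79, r), Rational(1, 2))
Function('x')(a, K) = Add(Rational(-9, 2), K)
f = Add(Rational(-3898, 1269), Mul(Rational(1, 3841), I, Pow(70, Rational(1, 2)))) (f = Add(Mul(-11694, Pow(3807, -1)), Mul(Pow(Add(-79, 9), Rational(1, 2)), Pow(3841, -1))) = Add(Mul(-11694, Rational(1, 3807)), Mul(Pow(-70, Rational(1, 2)), Rational(1, 3841))) = Add(Rational(-3898, 1269), Mul(Mul(I, Pow(70, Rational(1, 2))), Rational(1, 3841))) = Add(Rational(-3898, 1269), Mul(Rational(1, 3841), I, Pow(70, Rational(1, 2)))) ≈ Add(-3.0717, Mul(0.0021782, I)))
Add(Add(9986, f), Function('x')(Function('N')(2), -61)) = Add(Add(9986, Add(Rational(-3898, 1269), Mul(Rational(1, 3841), I, Pow(70, Rational(1, 2))))), Add(Rational(-9, 2), -61)) = Add(Add(Rational(12668336, 1269), Mul(Rational(1, 3841), I, Pow(70, Rational(1, 2)))), Rational(-131, 2)) = Add(Rational(25170433, 2538), Mul(Rational(1, 3841), I, Pow(70, Rational(1, 2))))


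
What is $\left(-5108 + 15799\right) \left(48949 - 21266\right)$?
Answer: $295958953$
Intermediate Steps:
$\left(-5108 + 15799\right) \left(48949 - 21266\right) = 10691 \cdot 27683 = 295958953$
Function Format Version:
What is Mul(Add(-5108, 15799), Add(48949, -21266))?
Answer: 295958953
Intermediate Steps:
Mul(Add(-5108, 15799), Add(48949, -21266)) = Mul(10691, 27683) = 295958953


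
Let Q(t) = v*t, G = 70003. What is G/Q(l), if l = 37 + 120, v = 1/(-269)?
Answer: -18830807/157 ≈ -1.1994e+5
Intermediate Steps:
v = -1/269 ≈ -0.0037175
l = 157
Q(t) = -t/269
G/Q(l) = 70003/((-1/269*157)) = 70003/(-157/269) = 70003*(-269/157) = -18830807/157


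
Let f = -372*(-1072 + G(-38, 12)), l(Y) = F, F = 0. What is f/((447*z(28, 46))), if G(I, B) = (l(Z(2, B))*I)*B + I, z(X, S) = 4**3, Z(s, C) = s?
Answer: 17205/1192 ≈ 14.434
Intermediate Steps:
z(X, S) = 64
l(Y) = 0
G(I, B) = I (G(I, B) = (0*I)*B + I = 0*B + I = 0 + I = I)
f = 412920 (f = -372*(-1072 - 38) = -372*(-1110) = 412920)
f/((447*z(28, 46))) = 412920/((447*64)) = 412920/28608 = 412920*(1/28608) = 17205/1192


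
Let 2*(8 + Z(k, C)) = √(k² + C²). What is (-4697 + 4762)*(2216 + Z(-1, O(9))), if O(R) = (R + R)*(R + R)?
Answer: 143520 + 65*√104977/2 ≈ 1.5405e+5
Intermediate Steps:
O(R) = 4*R² (O(R) = (2*R)*(2*R) = 4*R²)
Z(k, C) = -8 + √(C² + k²)/2 (Z(k, C) = -8 + √(k² + C²)/2 = -8 + √(C² + k²)/2)
(-4697 + 4762)*(2216 + Z(-1, O(9))) = (-4697 + 4762)*(2216 + (-8 + √((4*9²)² + (-1)²)/2)) = 65*(2216 + (-8 + √((4*81)² + 1)/2)) = 65*(2216 + (-8 + √(324² + 1)/2)) = 65*(2216 + (-8 + √(104976 + 1)/2)) = 65*(2216 + (-8 + √104977/2)) = 65*(2208 + √104977/2) = 143520 + 65*√104977/2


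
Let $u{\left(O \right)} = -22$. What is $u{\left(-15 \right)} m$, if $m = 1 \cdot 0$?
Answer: $0$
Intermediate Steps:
$m = 0$
$u{\left(-15 \right)} m = \left(-22\right) 0 = 0$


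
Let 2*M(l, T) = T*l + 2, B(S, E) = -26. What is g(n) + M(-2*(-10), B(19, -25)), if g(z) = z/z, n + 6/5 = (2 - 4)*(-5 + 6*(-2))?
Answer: -258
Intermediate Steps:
n = 164/5 (n = -6/5 + (2 - 4)*(-5 + 6*(-2)) = -6/5 - 2*(-5 - 12) = -6/5 - 2*(-17) = -6/5 + 34 = 164/5 ≈ 32.800)
g(z) = 1
M(l, T) = 1 + T*l/2 (M(l, T) = (T*l + 2)/2 = (2 + T*l)/2 = 1 + T*l/2)
g(n) + M(-2*(-10), B(19, -25)) = 1 + (1 + (1/2)*(-26)*(-2*(-10))) = 1 + (1 + (1/2)*(-26)*20) = 1 + (1 - 260) = 1 - 259 = -258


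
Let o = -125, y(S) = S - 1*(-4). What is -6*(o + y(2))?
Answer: 714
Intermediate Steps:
y(S) = 4 + S (y(S) = S + 4 = 4 + S)
-6*(o + y(2)) = -6*(-125 + (4 + 2)) = -6*(-125 + 6) = -6*(-119) = 714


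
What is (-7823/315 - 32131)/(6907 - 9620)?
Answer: 10129088/854595 ≈ 11.852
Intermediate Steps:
(-7823/315 - 32131)/(6907 - 9620) = (-7823*1/315 - 32131)/(-2713) = (-7823/315 - 32131)*(-1/2713) = -10129088/315*(-1/2713) = 10129088/854595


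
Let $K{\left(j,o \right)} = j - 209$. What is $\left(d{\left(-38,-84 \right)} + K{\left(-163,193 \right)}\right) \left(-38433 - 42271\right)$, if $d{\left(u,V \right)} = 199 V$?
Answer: $1379069952$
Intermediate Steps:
$K{\left(j,o \right)} = -209 + j$
$\left(d{\left(-38,-84 \right)} + K{\left(-163,193 \right)}\right) \left(-38433 - 42271\right) = \left(199 \left(-84\right) - 372\right) \left(-38433 - 42271\right) = \left(-16716 - 372\right) \left(-80704\right) = \left(-17088\right) \left(-80704\right) = 1379069952$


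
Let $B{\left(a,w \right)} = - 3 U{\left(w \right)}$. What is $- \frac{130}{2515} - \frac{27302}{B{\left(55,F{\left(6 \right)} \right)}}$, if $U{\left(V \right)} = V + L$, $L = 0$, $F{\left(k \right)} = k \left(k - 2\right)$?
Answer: $\frac{6865517}{18108} \approx 379.14$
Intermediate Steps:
$F{\left(k \right)} = k \left(-2 + k\right)$
$U{\left(V \right)} = V$ ($U{\left(V \right)} = V + 0 = V$)
$B{\left(a,w \right)} = - 3 w$
$- \frac{130}{2515} - \frac{27302}{B{\left(55,F{\left(6 \right)} \right)}} = - \frac{130}{2515} - \frac{27302}{\left(-3\right) 6 \left(-2 + 6\right)} = \left(-130\right) \frac{1}{2515} - \frac{27302}{\left(-3\right) 6 \cdot 4} = - \frac{26}{503} - \frac{27302}{\left(-3\right) 24} = - \frac{26}{503} - \frac{27302}{-72} = - \frac{26}{503} - - \frac{13651}{36} = - \frac{26}{503} + \frac{13651}{36} = \frac{6865517}{18108}$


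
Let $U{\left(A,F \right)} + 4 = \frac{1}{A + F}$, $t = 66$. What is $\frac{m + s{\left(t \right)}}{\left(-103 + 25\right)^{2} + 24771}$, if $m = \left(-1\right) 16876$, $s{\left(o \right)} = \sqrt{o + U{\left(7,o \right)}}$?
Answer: $- \frac{16876}{30855} + \frac{\sqrt{36719}}{750805} \approx -0.54669$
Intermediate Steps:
$U{\left(A,F \right)} = -4 + \frac{1}{A + F}$
$s{\left(o \right)} = \sqrt{o + \frac{-27 - 4 o}{7 + o}}$ ($s{\left(o \right)} = \sqrt{o + \frac{1 - 28 - 4 o}{7 + o}} = \sqrt{o + \frac{-27 - 4 o}{7 + o}}$)
$m = -16876$
$\frac{m + s{\left(t \right)}}{\left(-103 + 25\right)^{2} + 24771} = \frac{-16876 + \sqrt{\frac{-27 + 66^{2} + 3 \cdot 66}{7 + 66}}}{\left(-103 + 25\right)^{2} + 24771} = \frac{-16876 + \sqrt{\frac{-27 + 4356 + 198}{73}}}{\left(-78\right)^{2} + 24771} = \frac{-16876 + \sqrt{\frac{1}{73} \cdot 4527}}{6084 + 24771} = \frac{-16876 + \sqrt{\frac{4527}{73}}}{30855} = \left(-16876 + \frac{3 \sqrt{36719}}{73}\right) \frac{1}{30855} = - \frac{16876}{30855} + \frac{\sqrt{36719}}{750805}$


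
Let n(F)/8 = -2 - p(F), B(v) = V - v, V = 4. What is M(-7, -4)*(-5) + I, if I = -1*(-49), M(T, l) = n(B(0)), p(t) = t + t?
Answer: 449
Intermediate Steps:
p(t) = 2*t
B(v) = 4 - v
n(F) = -16 - 16*F (n(F) = 8*(-2 - 2*F) = -16 - 16*F)
M(T, l) = -80 (M(T, l) = -16 - 16*(4 - 1*0) = -16 - 16*(4 + 0) = -16 - 16*4 = -16 - 64 = -80)
I = 49
M(-7, -4)*(-5) + I = -80*(-5) + 49 = 400 + 49 = 449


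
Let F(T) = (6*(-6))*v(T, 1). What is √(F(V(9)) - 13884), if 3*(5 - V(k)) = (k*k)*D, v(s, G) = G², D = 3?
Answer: 4*I*√870 ≈ 117.98*I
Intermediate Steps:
V(k) = 5 - k² (V(k) = 5 - k*k*3/3 = 5 - k²*3/3 = 5 - k²)
F(T) = -36 (F(T) = (6*(-6))*1² = -36*1 = -36)
√(F(V(9)) - 13884) = √(-36 - 13884) = √(-13920) = 4*I*√870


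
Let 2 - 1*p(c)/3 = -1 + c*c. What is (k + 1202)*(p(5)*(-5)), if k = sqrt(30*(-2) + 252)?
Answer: 396660 + 2640*sqrt(3) ≈ 4.0123e+5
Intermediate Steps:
p(c) = 9 - 3*c**2 (p(c) = 6 - 3*(-1 + c*c) = 6 - 3*(-1 + c**2) = 6 + (3 - 3*c**2) = 9 - 3*c**2)
k = 8*sqrt(3) (k = sqrt(-60 + 252) = sqrt(192) = 8*sqrt(3) ≈ 13.856)
(k + 1202)*(p(5)*(-5)) = (8*sqrt(3) + 1202)*((9 - 3*5**2)*(-5)) = (1202 + 8*sqrt(3))*((9 - 3*25)*(-5)) = (1202 + 8*sqrt(3))*((9 - 75)*(-5)) = (1202 + 8*sqrt(3))*(-66*(-5)) = (1202 + 8*sqrt(3))*330 = 396660 + 2640*sqrt(3)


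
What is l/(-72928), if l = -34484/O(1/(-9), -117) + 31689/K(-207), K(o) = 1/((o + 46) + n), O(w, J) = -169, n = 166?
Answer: -26811689/12324832 ≈ -2.1754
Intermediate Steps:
K(o) = 1/(212 + o) (K(o) = 1/((o + 46) + 166) = 1/((46 + o) + 166) = 1/(212 + o))
l = 26811689/169 (l = -34484/(-169) + 31689/(1/(212 - 207)) = -34484*(-1/169) + 31689/(1/5) = 34484/169 + 31689/(⅕) = 34484/169 + 31689*5 = 34484/169 + 158445 = 26811689/169 ≈ 1.5865e+5)
l/(-72928) = (26811689/169)/(-72928) = (26811689/169)*(-1/72928) = -26811689/12324832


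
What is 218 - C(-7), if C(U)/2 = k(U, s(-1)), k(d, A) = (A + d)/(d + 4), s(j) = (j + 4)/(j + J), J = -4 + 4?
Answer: 634/3 ≈ 211.33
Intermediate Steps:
J = 0
s(j) = (4 + j)/j (s(j) = (j + 4)/(j + 0) = (4 + j)/j)
k(d, A) = (A + d)/(4 + d)
C(U) = 2*(-3 + U)/(4 + U) (C(U) = 2*(((4 - 1)/(-1) + U)/(4 + U)) = 2*((-1*3 + U)/(4 + U)) = 2*((-3 + U)/(4 + U)) = 2*(-3 + U)/(4 + U))
218 - C(-7) = 218 - 2*(-3 - 7)/(4 - 7) = 218 - 2*(-10)/(-3) = 218 - 2*(-1)*(-10)/3 = 218 - 1*20/3 = 218 - 20/3 = 634/3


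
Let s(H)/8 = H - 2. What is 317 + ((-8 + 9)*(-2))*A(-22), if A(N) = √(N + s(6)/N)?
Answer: 317 - 2*I*√2838/11 ≈ 317.0 - 9.686*I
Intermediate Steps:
s(H) = -16 + 8*H (s(H) = 8*(H - 2) = 8*(-2 + H) = -16 + 8*H)
A(N) = √(N + 32/N) (A(N) = √(N + (-16 + 8*6)/N) = √(N + (-16 + 48)/N) = √(N + 32/N))
317 + ((-8 + 9)*(-2))*A(-22) = 317 + ((-8 + 9)*(-2))*√(-22 + 32/(-22)) = 317 + (1*(-2))*√(-22 + 32*(-1/22)) = 317 - 2*√(-22 - 16/11) = 317 - 2*I*√2838/11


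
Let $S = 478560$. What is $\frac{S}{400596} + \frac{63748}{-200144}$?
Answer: $\frac{209058687}{238621684} \approx 0.87611$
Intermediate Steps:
$\frac{S}{400596} + \frac{63748}{-200144} = \frac{478560}{400596} + \frac{63748}{-200144} = 478560 \cdot \frac{1}{400596} + 63748 \left(- \frac{1}{200144}\right) = \frac{39880}{33383} - \frac{15937}{50036} = \frac{209058687}{238621684}$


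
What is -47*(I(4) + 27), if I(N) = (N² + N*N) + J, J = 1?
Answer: -2820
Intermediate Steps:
I(N) = 1 + 2*N² (I(N) = (N² + N*N) + 1 = (N² + N²) + 1 = 2*N² + 1 = 1 + 2*N²)
-47*(I(4) + 27) = -47*((1 + 2*4²) + 27) = -47*((1 + 2*16) + 27) = -47*((1 + 32) + 27) = -47*(33 + 27) = -47*60 = -2820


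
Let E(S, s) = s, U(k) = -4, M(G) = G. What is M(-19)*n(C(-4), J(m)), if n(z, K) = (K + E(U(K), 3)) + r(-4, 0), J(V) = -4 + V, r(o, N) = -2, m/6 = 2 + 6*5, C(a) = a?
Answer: -3591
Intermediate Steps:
m = 192 (m = 6*(2 + 6*5) = 6*(2 + 30) = 6*32 = 192)
n(z, K) = 1 + K (n(z, K) = (K + 3) - 2 = (3 + K) - 2 = 1 + K)
M(-19)*n(C(-4), J(m)) = -19*(1 + (-4 + 192)) = -19*(1 + 188) = -19*189 = -3591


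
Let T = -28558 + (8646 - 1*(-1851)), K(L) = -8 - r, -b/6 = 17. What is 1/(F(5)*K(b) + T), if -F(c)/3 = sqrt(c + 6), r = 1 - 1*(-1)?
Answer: -18061/326189821 - 30*sqrt(11)/326189821 ≈ -5.5675e-5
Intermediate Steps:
r = 2 (r = 1 + 1 = 2)
b = -102 (b = -6*17 = -102)
F(c) = -3*sqrt(6 + c) (F(c) = -3*sqrt(c + 6) = -3*sqrt(6 + c))
K(L) = -10 (K(L) = -8 - 1*2 = -8 - 2 = -10)
T = -18061 (T = -28558 + (8646 + 1851) = -28558 + 10497 = -18061)
1/(F(5)*K(b) + T) = 1/(-3*sqrt(6 + 5)*(-10) - 18061) = 1/(-3*sqrt(11)*(-10) - 18061) = 1/(30*sqrt(11) - 18061) = 1/(-18061 + 30*sqrt(11))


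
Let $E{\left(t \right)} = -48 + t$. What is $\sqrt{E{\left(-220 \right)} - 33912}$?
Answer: $2 i \sqrt{8545} \approx 184.88 i$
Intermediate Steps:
$\sqrt{E{\left(-220 \right)} - 33912} = \sqrt{\left(-48 - 220\right) - 33912} = \sqrt{-268 - 33912} = \sqrt{-34180} = 2 i \sqrt{8545}$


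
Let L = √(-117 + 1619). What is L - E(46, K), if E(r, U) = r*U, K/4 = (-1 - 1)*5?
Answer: 1840 + √1502 ≈ 1878.8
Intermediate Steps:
L = √1502 ≈ 38.756
K = -40 (K = 4*((-1 - 1)*5) = 4*(-2*5) = 4*(-10) = -40)
E(r, U) = U*r
L - E(46, K) = √1502 - (-40)*46 = √1502 - 1*(-1840) = √1502 + 1840 = 1840 + √1502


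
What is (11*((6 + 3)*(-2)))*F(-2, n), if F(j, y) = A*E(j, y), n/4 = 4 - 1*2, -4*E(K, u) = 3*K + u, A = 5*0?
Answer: 0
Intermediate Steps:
A = 0
E(K, u) = -3*K/4 - u/4 (E(K, u) = -(3*K + u)/4 = -(u + 3*K)/4 = -3*K/4 - u/4)
n = 8 (n = 4*(4 - 1*2) = 4*(4 - 2) = 4*2 = 8)
F(j, y) = 0 (F(j, y) = 0*(-3*j/4 - y/4) = 0)
(11*((6 + 3)*(-2)))*F(-2, n) = (11*((6 + 3)*(-2)))*0 = (11*(9*(-2)))*0 = (11*(-18))*0 = -198*0 = 0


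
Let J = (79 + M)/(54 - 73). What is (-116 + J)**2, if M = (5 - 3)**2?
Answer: 5230369/361 ≈ 14489.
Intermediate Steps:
M = 4 (M = 2**2 = 4)
J = -83/19 (J = (79 + 4)/(54 - 73) = 83/(-19) = 83*(-1/19) = -83/19 ≈ -4.3684)
(-116 + J)**2 = (-116 - 83/19)**2 = (-2287/19)**2 = 5230369/361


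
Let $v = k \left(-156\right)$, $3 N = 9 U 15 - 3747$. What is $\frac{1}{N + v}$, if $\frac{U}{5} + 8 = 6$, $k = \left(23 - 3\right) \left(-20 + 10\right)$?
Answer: $\frac{1}{29501} \approx 3.3897 \cdot 10^{-5}$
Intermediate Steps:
$k = -200$ ($k = 20 \left(-10\right) = -200$)
$U = -10$ ($U = -40 + 5 \cdot 6 = -40 + 30 = -10$)
$N = -1699$ ($N = \frac{9 \left(-10\right) 15 - 3747}{3} = \frac{\left(-90\right) 15 - 3747}{3} = \frac{-1350 - 3747}{3} = \frac{1}{3} \left(-5097\right) = -1699$)
$v = 31200$ ($v = \left(-200\right) \left(-156\right) = 31200$)
$\frac{1}{N + v} = \frac{1}{-1699 + 31200} = \frac{1}{29501}$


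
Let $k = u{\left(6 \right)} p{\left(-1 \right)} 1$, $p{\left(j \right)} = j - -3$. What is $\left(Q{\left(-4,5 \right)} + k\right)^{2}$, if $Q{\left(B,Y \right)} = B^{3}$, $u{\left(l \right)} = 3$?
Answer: $3364$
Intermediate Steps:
$p{\left(j \right)} = 3 + j$ ($p{\left(j \right)} = j + 3 = 3 + j$)
$k = 6$ ($k = 3 \left(3 - 1\right) 1 = 3 \cdot 2 \cdot 1 = 6 \cdot 1 = 6$)
$\left(Q{\left(-4,5 \right)} + k\right)^{2} = \left(\left(-4\right)^{3} + 6\right)^{2} = \left(-64 + 6\right)^{2} = \left(-58\right)^{2} = 3364$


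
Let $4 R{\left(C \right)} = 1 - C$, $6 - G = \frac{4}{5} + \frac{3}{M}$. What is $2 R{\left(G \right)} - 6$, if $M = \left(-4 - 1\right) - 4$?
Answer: $- \frac{124}{15} \approx -8.2667$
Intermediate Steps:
$M = -9$ ($M = -5 - 4 = -9$)
$G = \frac{83}{15}$ ($G = 6 - \left(\frac{4}{5} + \frac{3}{-9}\right) = 6 - \left(4 \cdot \frac{1}{5} + 3 \left(- \frac{1}{9}\right)\right) = 6 - \left(\frac{4}{5} - \frac{1}{3}\right) = 6 - \frac{7}{15} = \frac{83}{15} \approx 5.5333$)
$R{\left(C \right)} = \frac{1}{4} - \frac{C}{4}$ ($R{\left(C \right)} = \frac{1 - C}{4} = \frac{1}{4} - \frac{C}{4}$)
$2 R{\left(G \right)} - 6 = 2 \left(\frac{1}{4} - \frac{83}{60}\right) - 6 = 2 \left(- \frac{17}{15}\right) - 6 = - \frac{34}{15} - 6 = - \frac{124}{15}$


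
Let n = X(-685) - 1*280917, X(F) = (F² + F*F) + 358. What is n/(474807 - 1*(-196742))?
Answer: 657891/671549 ≈ 0.97966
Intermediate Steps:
X(F) = 358 + 2*F² (X(F) = (F² + F²) + 358 = 2*F² + 358 = 358 + 2*F²)
n = 657891 (n = (358 + 2*(-685)²) - 1*280917 = (358 + 2*469225) - 280917 = (358 + 938450) - 280917 = 938808 - 280917 = 657891)
n/(474807 - 1*(-196742)) = 657891/(474807 - 1*(-196742)) = 657891/(474807 + 196742) = 657891/671549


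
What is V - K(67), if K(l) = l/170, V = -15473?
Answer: -2630477/170 ≈ -15473.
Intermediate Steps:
K(l) = l/170 (K(l) = l*(1/170) = l/170)
V - K(67) = -15473 - 67/170 = -2630477/170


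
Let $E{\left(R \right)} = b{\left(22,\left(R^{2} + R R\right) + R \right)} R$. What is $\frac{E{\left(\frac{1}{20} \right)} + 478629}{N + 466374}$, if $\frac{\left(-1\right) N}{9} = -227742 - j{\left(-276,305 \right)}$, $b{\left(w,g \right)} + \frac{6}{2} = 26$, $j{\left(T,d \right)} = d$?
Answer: $\frac{9572603}{50375940} \approx 0.19002$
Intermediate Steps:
$b{\left(w,g \right)} = 23$ ($b{\left(w,g \right)} = -3 + 26 = 23$)
$E{\left(R \right)} = 23 R$
$N = 2052423$ ($N = - 9 \left(-227742 - 305\right) = \left(-9\right) \left(-228047\right) = 2052423$)
$\frac{E{\left(\frac{1}{20} \right)} + 478629}{N + 466374} = \frac{\frac{23}{20} + 478629}{2052423 + 466374} = \frac{23 \cdot \frac{1}{20} + 478629}{2518797} = \left(\frac{23}{20} + 478629\right) \frac{1}{2518797} = \frac{9572603}{20} \cdot \frac{1}{2518797} = \frac{9572603}{50375940}$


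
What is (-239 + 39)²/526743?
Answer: 40000/526743 ≈ 0.075938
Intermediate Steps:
(-239 + 39)²/526743 = (-200)²*(1/526743) = 40000*(1/526743) = 40000/526743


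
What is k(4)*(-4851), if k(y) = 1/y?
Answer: -4851/4 ≈ -1212.8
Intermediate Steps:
k(4)*(-4851) = -4851/4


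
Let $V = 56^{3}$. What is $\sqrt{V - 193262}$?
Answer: $i \sqrt{17646} \approx 132.84 i$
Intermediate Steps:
$V = 175616$
$\sqrt{V - 193262} = \sqrt{175616 - 193262} = \sqrt{-17646} = i \sqrt{17646}$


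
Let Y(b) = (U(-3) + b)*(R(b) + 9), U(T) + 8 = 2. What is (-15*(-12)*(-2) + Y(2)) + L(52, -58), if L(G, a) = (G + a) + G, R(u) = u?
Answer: -358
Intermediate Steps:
U(T) = -6 (U(T) = -8 + 2 = -6)
L(G, a) = a + 2*G
Y(b) = (-6 + b)*(9 + b) (Y(b) = (-6 + b)*(b + 9) = (-6 + b)*(9 + b))
(-15*(-12)*(-2) + Y(2)) + L(52, -58) = (-15*(-12)*(-2) + (-54 + 2² + 3*2)) + (-58 + 2*52) = (180*(-2) + (-54 + 4 + 6)) + (-58 + 104) = (-360 - 44) + 46 = -404 + 46 = -358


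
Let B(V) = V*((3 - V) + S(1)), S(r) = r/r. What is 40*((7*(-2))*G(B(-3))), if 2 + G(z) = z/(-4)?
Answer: -1820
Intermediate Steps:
S(r) = 1
B(V) = V*(4 - V) (B(V) = V*((3 - V) + 1) = V*(4 - V))
G(z) = -2 - z/4 (G(z) = -2 + z/(-4) = -2 + z*(-1/4) = -2 - z/4)
40*((7*(-2))*G(B(-3))) = 40*((7*(-2))*(-2 - (-3)*(4 - 1*(-3))/4)) = 40*(-14*(-2 - (-3)*(4 + 3)/4)) = 40*(-14*(-2 - (-3)*7/4)) = 40*(-14*(-2 - 1/4*(-21))) = 40*(-14*(-2 + 21/4)) = 40*(-14*13/4) = 40*(-91/2) = -1820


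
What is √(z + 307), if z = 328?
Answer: √635 ≈ 25.199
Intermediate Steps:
√(z + 307) = √(328 + 307) = √635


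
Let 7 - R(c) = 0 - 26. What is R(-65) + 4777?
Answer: 4810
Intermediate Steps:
R(c) = 33 (R(c) = 7 - (0 - 26) = 7 - 1*(-26) = 7 + 26 = 33)
R(-65) + 4777 = 33 + 4777 = 4810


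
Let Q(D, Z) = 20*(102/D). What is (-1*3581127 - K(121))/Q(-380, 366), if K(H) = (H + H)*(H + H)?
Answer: 69154129/102 ≈ 6.7798e+5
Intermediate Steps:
Q(D, Z) = 2040/D
K(H) = 4*H**2 (K(H) = (2*H)*(2*H) = 4*H**2)
(-1*3581127 - K(121))/Q(-380, 366) = (-1*3581127 - 4*121**2)/((2040/(-380))) = (-3581127 - 4*14641)/((2040*(-1/380))) = (-3581127 - 1*58564)/(-102/19) = (-3581127 - 58564)*(-19/102) = -3639691*(-19/102) = 69154129/102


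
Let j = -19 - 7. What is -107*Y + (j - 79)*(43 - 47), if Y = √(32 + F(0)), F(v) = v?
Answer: 420 - 428*√2 ≈ -185.28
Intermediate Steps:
j = -26
Y = 4*√2 (Y = √(32 + 0) = √32 = 4*√2 ≈ 5.6569)
-107*Y + (j - 79)*(43 - 47) = -428*√2 + (-26 - 79)*(43 - 47) = -428*√2 - 105*(-4) = -428*√2 + 420 = 420 - 428*√2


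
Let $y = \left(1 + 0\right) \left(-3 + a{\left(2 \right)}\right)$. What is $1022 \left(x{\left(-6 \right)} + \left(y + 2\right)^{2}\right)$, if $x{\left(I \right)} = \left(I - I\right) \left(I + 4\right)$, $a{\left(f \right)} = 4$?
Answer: $9198$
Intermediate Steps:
$x{\left(I \right)} = 0$ ($x{\left(I \right)} = 0 \left(4 + I\right) = 0$)
$y = 1$ ($y = \left(1 + 0\right) \left(-3 + 4\right) = 1 \cdot 1 = 1$)
$1022 \left(x{\left(-6 \right)} + \left(y + 2\right)^{2}\right) = 1022 \left(0 + \left(1 + 2\right)^{2}\right) = 1022 \left(0 + 3^{2}\right) = 1022 \left(0 + 9\right) = 1022 \cdot 9 = 9198$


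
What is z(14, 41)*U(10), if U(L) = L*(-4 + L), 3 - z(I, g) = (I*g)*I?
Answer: -481980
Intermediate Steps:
z(I, g) = 3 - g*I**2 (z(I, g) = 3 - I*g*I = 3 - g*I**2)
z(14, 41)*U(10) = (3 - 1*41*14**2)*(10*(-4 + 10)) = (3 - 1*41*196)*(10*6) = (3 - 8036)*60 = -8033*60 = -481980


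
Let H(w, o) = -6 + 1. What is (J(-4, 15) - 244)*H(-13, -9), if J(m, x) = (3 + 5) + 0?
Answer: 1180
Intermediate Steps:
H(w, o) = -5
J(m, x) = 8 (J(m, x) = 8 + 0 = 8)
(J(-4, 15) - 244)*H(-13, -9) = (8 - 244)*(-5) = -236*(-5) = 1180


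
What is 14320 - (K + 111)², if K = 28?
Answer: -5001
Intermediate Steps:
14320 - (K + 111)² = 14320 - (28 + 111)² = 14320 - 1*139² = 14320 - 1*19321 = 14320 - 19321 = -5001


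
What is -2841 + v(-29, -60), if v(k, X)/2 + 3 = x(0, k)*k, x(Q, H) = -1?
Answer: -2789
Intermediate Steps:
v(k, X) = -6 - 2*k (v(k, X) = -6 + 2*(-k) = -6 - 2*k)
-2841 + v(-29, -60) = -2841 + (-6 - 2*(-29)) = -2841 + (-6 + 58) = -2841 + 52 = -2789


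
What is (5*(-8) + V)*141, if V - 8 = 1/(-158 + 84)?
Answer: -334029/74 ≈ -4513.9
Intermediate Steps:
V = 591/74 (V = 8 + 1/(-158 + 84) = 8 + 1/(-74) = 8 - 1/74 = 591/74 ≈ 7.9865)
(5*(-8) + V)*141 = (5*(-8) + 591/74)*141 = (-40 + 591/74)*141 = -2369/74*141 = -334029/74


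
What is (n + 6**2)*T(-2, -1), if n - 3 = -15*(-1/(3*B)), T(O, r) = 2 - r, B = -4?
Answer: 453/4 ≈ 113.25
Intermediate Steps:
n = 7/4 (n = 3 - 15/((-4*(-3))) = 3 - 15/12 = 3 - 15*1/12 = 3 - 5/4 = 7/4 ≈ 1.7500)
(n + 6**2)*T(-2, -1) = (7/4 + 6**2)*(2 - 1*(-1)) = (7/4 + 36)*(2 + 1) = (151/4)*3 = 453/4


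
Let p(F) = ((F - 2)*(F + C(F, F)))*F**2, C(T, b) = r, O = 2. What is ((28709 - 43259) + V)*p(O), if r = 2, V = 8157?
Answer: 0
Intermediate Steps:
C(T, b) = 2
p(F) = F**2*(-2 + F)*(2 + F) (p(F) = ((F - 2)*(F + 2))*F**2 = ((-2 + F)*(2 + F))*F**2 = F**2*(-2 + F)*(2 + F))
((28709 - 43259) + V)*p(O) = ((28709 - 43259) + 8157)*(2**2*(-4 + 2**2)) = (-14550 + 8157)*(4*(-4 + 4)) = -25572*0 = -6393*0 = 0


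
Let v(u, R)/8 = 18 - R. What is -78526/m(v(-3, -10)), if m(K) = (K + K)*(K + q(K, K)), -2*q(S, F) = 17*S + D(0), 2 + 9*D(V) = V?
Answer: 50481/483808 ≈ 0.10434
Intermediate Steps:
D(V) = -2/9 + V/9
v(u, R) = 144 - 8*R (v(u, R) = 8*(18 - R) = 144 - 8*R)
q(S, F) = ⅑ - 17*S/2 (q(S, F) = -(17*S + (-2/9 + (⅑)*0))/2 = -(17*S + (-2/9 + 0))/2 = -(17*S - 2/9)/2 = -(-2/9 + 17*S)/2 = ⅑ - 17*S/2)
m(K) = 2*K*(⅑ - 15*K/2) (m(K) = (K + K)*(K + (⅑ - 17*K/2)) = (2*K)*(⅑ - 15*K/2) = 2*K*(⅑ - 15*K/2))
-78526/m(v(-3, -10)) = -78526*9/((2 - 135*(144 - 8*(-10)))*(144 - 8*(-10))) = -78526*9/((2 - 135*(144 + 80))*(144 + 80)) = -78526*9/(224*(2 - 135*224)) = -78526*9/(224*(2 - 30240)) = -78526/((⅑)*224*(-30238)) = -78526/(-6773312/9) = -78526*(-9/6773312) = 50481/483808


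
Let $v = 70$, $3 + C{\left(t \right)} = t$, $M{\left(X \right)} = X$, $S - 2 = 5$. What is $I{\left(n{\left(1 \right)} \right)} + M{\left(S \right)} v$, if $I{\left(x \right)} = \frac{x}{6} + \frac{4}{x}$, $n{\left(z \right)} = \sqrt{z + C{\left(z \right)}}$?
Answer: $490 - \frac{23 i}{6} \approx 490.0 - 3.8333 i$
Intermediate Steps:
$S = 7$ ($S = 2 + 5 = 7$)
$C{\left(t \right)} = -3 + t$
$n{\left(z \right)} = \sqrt{-3 + 2 z}$ ($n{\left(z \right)} = \sqrt{z + \left(-3 + z\right)} = \sqrt{-3 + 2 z}$)
$I{\left(x \right)} = \frac{4}{x} + \frac{x}{6}$ ($I{\left(x \right)} = x \frac{1}{6} + \frac{4}{x} = \frac{x}{6} + \frac{4}{x} = \frac{4}{x} + \frac{x}{6}$)
$I{\left(n{\left(1 \right)} \right)} + M{\left(S \right)} v = \left(\frac{4}{\sqrt{-3 + 2 \cdot 1}} + \frac{\sqrt{-3 + 2 \cdot 1}}{6}\right) + 7 \cdot 70 = \left(\frac{4}{\sqrt{-3 + 2}} + \frac{\sqrt{-3 + 2}}{6}\right) + 490 = \left(\frac{4}{\sqrt{-1}} + \frac{\sqrt{-1}}{6}\right) + 490 = \left(\frac{4}{i} + \frac{i}{6}\right) + 490 = \left(4 \left(- i\right) + \frac{i}{6}\right) + 490 = \left(- 4 i + \frac{i}{6}\right) + 490 = - \frac{23 i}{6} + 490 = 490 - \frac{23 i}{6}$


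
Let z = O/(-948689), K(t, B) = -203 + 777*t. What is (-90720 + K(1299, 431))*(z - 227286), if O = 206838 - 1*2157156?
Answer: -28289577238963200/135527 ≈ -2.0874e+11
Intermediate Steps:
O = -1950318 (O = 206838 - 2157156 = -1950318)
z = 1950318/948689 (z = -1950318/(-948689) = -1950318*(-1/948689) = 1950318/948689 ≈ 2.0558)
(-90720 + K(1299, 431))*(z - 227286) = (-90720 + (-203 + 777*1299))*(1950318/948689 - 227286) = (-90720 + (-203 + 1009323))*(-215621777736/948689) = (-90720 + 1009120)*(-215621777736/948689) = 918400*(-215621777736/948689) = -28289577238963200/135527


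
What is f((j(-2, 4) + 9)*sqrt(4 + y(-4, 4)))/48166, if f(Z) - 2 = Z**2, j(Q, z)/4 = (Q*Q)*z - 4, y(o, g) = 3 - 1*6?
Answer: 3251/48166 ≈ 0.067496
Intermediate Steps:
y(o, g) = -3 (y(o, g) = 3 - 6 = -3)
j(Q, z) = -16 + 4*z*Q**2 (j(Q, z) = 4*((Q*Q)*z - 4) = 4*(Q**2*z - 4) = 4*(z*Q**2 - 4) = 4*(-4 + z*Q**2) = -16 + 4*z*Q**2)
f(Z) = 2 + Z**2
f((j(-2, 4) + 9)*sqrt(4 + y(-4, 4)))/48166 = (2 + (((-16 + 4*4*(-2)**2) + 9)*sqrt(4 - 3))**2)/48166 = (2 + (((-16 + 4*4*4) + 9)*sqrt(1))**2)*(1/48166) = (2 + (((-16 + 64) + 9)*1)**2)*(1/48166) = (2 + ((48 + 9)*1)**2)*(1/48166) = (2 + (57*1)**2)*(1/48166) = (2 + 57**2)*(1/48166) = (2 + 3249)*(1/48166) = 3251*(1/48166) = 3251/48166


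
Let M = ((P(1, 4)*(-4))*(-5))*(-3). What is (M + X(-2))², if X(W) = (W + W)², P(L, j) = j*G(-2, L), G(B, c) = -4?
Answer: 952576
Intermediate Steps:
P(L, j) = -4*j (P(L, j) = j*(-4) = -4*j)
X(W) = 4*W² (X(W) = (2*W)² = 4*W²)
M = 960 (M = ((-4*4*(-4))*(-5))*(-3) = (-16*(-4)*(-5))*(-3) = (64*(-5))*(-3) = -320*(-3) = 960)
(M + X(-2))² = (960 + 4*(-2)²)² = (960 + 4*4)² = (960 + 16)² = 976² = 952576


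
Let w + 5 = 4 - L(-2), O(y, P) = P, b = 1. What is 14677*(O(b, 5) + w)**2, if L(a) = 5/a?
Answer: 2480413/4 ≈ 6.2010e+5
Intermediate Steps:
w = 3/2 (w = -5 + (4 - 5/(-2)) = -5 + (4 - 5*(-1)/2) = -5 + (4 - 1*(-5/2)) = -5 + (4 + 5/2) = -5 + 13/2 = 3/2 ≈ 1.5000)
14677*(O(b, 5) + w)**2 = 14677*(5 + 3/2)**2 = 14677*(13/2)**2 = 14677*(169/4) = 2480413/4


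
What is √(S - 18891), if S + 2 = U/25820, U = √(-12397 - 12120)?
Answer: √(-3148860413300 + 6455*I*√24517)/12910 ≈ 2.206e-5 + 137.45*I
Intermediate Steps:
U = I*√24517 (U = √(-24517) = I*√24517 ≈ 156.58*I)
S = -2 + I*√24517/25820 (S = -2 + (I*√24517)/25820 = -2 + (I*√24517)*(1/25820) = -2 + I*√24517/25820 ≈ -2.0 + 0.0060643*I)
√(S - 18891) = √((-2 + I*√24517/25820) - 18891) = √(-18893 + I*√24517/25820)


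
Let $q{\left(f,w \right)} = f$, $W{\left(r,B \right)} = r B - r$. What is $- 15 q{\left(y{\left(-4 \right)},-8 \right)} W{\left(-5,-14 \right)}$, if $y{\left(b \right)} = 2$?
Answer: $-2250$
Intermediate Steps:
$W{\left(r,B \right)} = - r + B r$ ($W{\left(r,B \right)} = B r - r = - r + B r$)
$- 15 q{\left(y{\left(-4 \right)},-8 \right)} W{\left(-5,-14 \right)} = \left(-15\right) 2 \left(- 5 \left(-1 - 14\right)\right) = - 30 \left(\left(-5\right) \left(-15\right)\right) = \left(-30\right) 75 = -2250$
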